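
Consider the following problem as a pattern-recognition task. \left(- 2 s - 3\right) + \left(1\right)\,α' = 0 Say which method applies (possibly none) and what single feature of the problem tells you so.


Verdict: no special technique — solved for the derivative, no α appears — this is antidifferentiation in s wearing ODE clothing.


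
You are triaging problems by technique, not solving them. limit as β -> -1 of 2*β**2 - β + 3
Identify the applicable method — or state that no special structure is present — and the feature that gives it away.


Verdict: no special technique — no denominator vanishes and nothing blows up at -1: direct substitution is the whole computation.


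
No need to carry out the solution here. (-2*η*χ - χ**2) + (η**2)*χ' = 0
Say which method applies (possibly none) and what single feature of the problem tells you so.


Verdict: the homogeneous substitution — the slope is degree-zero homogeneous: the ratio substitution v = χ/η collapses it. Rearranged, this also fits the Bernoulli template directly; the homogeneous substitution reads the structure without the rearrangement.


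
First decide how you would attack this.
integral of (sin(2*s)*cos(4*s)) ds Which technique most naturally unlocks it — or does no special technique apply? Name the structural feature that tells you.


Best approach: a trigonometric identity — sin(2*s)*cos(4*s) is a beat pattern — rewrite the product as a sum of single-frequency waves before integrating.


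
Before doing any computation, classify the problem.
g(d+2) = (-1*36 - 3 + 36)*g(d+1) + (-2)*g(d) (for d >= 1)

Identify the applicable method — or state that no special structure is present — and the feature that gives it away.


Technique: the characteristic-root method — shift-invariance with fixed coefficients calls for exponential trials; the characteristic polynomial finds every r^d.


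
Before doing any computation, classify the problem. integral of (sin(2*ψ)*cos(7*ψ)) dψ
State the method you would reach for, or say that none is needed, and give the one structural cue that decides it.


Verdict: a trigonometric identity — sin(2*ψ)*cos(7*ψ) is a beat pattern — rewrite the product as a sum of single-frequency waves before integrating.


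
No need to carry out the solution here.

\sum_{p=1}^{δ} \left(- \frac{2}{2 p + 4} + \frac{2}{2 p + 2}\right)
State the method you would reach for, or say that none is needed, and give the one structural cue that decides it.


Verdict: telescoping — this sum is a zipper: each term contributes \frac{2}{2 p + 2} and removes the next index's value, which the following term puts back, closing term by term.


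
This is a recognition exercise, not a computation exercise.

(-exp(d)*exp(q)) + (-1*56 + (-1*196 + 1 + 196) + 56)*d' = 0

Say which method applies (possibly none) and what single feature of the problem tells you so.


Best approach: separation of variables — separating collects all d-dependence with the derivative and leaves all q-dependence opposite: variables separate.


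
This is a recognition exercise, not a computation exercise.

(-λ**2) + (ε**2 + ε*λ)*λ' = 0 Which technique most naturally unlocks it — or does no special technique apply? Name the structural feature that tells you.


Best approach: the homogeneous substitution — the slope's numerator and denominator share total degree; set v = λ/ε and the equation drops to separable form. A Bernoulli-style rewrite — possibly after exchanging which variable is treated as dependent — would work as well; the homogeneous substitution is the more immediate reading here.


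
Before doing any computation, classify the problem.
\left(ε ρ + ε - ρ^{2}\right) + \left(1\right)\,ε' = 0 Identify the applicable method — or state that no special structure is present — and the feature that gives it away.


Method: a linear integrating factor — linear in the unknown with genuine forcing: multiply through by the exponential of the integrated coefficient and the left side closes into one derivative.


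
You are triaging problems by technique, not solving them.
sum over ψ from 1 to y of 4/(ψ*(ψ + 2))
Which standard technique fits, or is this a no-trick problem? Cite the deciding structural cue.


Diagnosis: telescoping — rewrite 4/(ψ*(ψ + 2)) as simple fractions and successive terms eat each other — only the edges survive.


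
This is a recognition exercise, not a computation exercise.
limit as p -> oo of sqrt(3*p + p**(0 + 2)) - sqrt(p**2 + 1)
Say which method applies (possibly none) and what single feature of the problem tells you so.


Method: conjugate multiplication — both pieces blow up but their difference is finite; the conjugate trick rationalizes sqrt(3*p + p**(0 + 2)) - sqrt(p**2 + 1).


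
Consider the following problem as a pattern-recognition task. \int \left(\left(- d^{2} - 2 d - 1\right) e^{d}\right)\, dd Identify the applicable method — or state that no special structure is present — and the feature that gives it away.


Diagnosis: integration by parts — - d^{2} - 2 d - 1 dies after finitely many derivatives while e^{d} cycles under integration — the tabular/parts setup.


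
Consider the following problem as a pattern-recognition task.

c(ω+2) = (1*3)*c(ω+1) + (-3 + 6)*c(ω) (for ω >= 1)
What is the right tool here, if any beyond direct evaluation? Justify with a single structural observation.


Technique: the characteristic-root method — try a geometric ansatz r^ω: constant coefficients turn the recurrence into one polynomial equation in r.


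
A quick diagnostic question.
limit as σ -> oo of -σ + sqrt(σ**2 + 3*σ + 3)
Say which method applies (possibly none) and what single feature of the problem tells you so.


Method: conjugate multiplication — sqrt(σ**2 + 3*σ + 3) and σ both blow up, but their difference is tame once the conjugate rationalizes it.


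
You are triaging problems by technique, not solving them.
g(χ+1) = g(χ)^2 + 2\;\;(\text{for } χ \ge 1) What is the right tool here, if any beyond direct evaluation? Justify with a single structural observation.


Technique: no special technique — the sequence value feeds back through itself nonlinearly — linear superposition fails, and every superposition-based closed form fails with it.


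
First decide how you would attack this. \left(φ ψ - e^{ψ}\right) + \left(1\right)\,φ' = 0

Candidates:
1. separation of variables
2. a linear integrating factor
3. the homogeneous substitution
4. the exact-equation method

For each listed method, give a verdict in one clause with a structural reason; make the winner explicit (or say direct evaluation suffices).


Diagnosis: a linear integrating factor — φ appears only to the first power with coefficient ψ — the classic integrating-factor setup.
- separation of variables — the two dependences are entangled, not a clean product of one-variable pieces.
- a linear integrating factor: yes, a natural case for it.
- the homogeneous substitution — the ratio of the variables does not determine the slope.
- the exact-equation method — the mixed partial derivatives differ, so the left side is not a total differential.


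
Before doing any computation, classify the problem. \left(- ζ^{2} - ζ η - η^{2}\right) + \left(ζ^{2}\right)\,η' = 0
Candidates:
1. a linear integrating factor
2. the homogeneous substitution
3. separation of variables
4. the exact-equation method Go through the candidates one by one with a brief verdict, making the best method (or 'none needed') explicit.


Technique: the homogeneous substitution — the slope's numerator and denominator have matching total degree, so it depends only on η/ζ and the ratio substitution collapses it.
- a linear integrating factor: the unknown enters nonlinearly (through a power, a denominator, or a transcendental function), which the linear integrating-factor recipe cannot absorb as-is — any repair would come from a preliminary substitution, not the factor.
- the homogeneous substitution — a fit — the right tool for this form.
- separation of variables — no division isolates the independent variable from the unknown.
- the exact-equation method — no potential function has this form as its differential, as written.


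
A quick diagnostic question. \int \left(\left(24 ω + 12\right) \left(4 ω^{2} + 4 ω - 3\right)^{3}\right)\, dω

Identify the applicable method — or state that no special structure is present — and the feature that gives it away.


Method: u-substitution — collected, the integrand has one factor that is, up to a constant, the derivative of an inner expression the rest depends on — substitute for that inner expression. Multiplying out and using the power rule would succeed as well, just with far more bookkeeping.


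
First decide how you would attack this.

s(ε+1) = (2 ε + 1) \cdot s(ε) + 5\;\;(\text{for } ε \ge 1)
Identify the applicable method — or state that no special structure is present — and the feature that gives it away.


Diagnosis: a summation factor — because the multiplier 2 ε + 1 is index-dependent, divide through by its running product and sum the resulting differences.


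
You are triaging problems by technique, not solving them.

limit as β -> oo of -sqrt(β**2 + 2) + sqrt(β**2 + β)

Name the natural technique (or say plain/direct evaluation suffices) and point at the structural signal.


Diagnosis: conjugate multiplication — both pieces blow up but their difference is finite; the conjugate trick rationalizes sqrt(β**2 + β) - sqrt(β**2 + 2).


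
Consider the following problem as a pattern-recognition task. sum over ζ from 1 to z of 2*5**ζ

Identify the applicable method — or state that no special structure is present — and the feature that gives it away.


Technique: the geometric series formula — each summand is the previous one scaled by 5; that constant multiplier is itself the geometric structure.


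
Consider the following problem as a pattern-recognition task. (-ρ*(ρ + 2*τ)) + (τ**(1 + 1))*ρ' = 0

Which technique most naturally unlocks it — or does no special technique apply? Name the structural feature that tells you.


Verdict: the homogeneous substitution — the slope's numerator and denominator share total degree; set v = ρ/τ and the equation drops to separable form. A Bernoulli substitution is a fair alternative on this equation directly; the homogeneous reading takes it as given.


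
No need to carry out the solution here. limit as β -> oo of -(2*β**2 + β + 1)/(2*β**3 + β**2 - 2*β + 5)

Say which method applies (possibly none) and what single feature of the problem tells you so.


Best approach: dominant-term comparison — divide through by the highest power of β; every lower-order term dies and the dominant terms decide the limit. l'Hôpital's at-infinity variant applies to the expression viewed as a single quotient; the leading-term comparison is the direct route.


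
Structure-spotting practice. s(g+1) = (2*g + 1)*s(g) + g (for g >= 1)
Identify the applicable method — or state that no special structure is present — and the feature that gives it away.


Diagnosis: a summation factor — normalize by the running product of 2*g + 1: the left side becomes a difference, and differences sum.


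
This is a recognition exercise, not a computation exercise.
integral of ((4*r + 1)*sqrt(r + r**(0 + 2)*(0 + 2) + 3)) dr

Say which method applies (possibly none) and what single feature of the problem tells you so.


Diagnosis: u-substitution — collected, the integrand has one factor that is, up to a constant, the derivative of an inner expression the rest depends on — substitute for that inner expression.


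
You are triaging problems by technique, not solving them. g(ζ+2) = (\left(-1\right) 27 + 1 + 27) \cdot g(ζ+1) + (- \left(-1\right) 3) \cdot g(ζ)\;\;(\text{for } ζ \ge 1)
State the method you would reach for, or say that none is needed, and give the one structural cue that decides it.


Method: the characteristic-root method — linear, homogeneous, constant coefficients: solutions of the form r^ζ exist — find the roots of the characteristic polynomial.


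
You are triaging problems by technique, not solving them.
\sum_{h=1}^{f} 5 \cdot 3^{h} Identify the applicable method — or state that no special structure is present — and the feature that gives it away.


Verdict: the geometric series formula — each summand is the previous one scaled by 3; that constant multiplier is itself the geometric structure.


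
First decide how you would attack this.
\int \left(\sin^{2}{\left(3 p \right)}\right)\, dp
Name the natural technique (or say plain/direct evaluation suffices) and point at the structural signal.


Method: a trigonometric identity — \sin^{2}{\left(3 p \right)} is an even power — the power-reduction identity rewrites it into first-degree cosines.


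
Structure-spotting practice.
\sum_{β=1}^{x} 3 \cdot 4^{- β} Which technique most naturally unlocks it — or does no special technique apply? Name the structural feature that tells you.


Method: the geometric series formula — consecutive terms stand in a fixed index-free ratio — the geometric sum formula closes it.


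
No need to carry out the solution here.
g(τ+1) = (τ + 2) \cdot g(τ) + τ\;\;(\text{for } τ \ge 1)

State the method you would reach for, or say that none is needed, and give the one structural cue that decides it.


Best approach: a summation factor — an index-dependent multiplier τ + 2 rules out characteristic roots; a summation factor converts it to a pure difference.


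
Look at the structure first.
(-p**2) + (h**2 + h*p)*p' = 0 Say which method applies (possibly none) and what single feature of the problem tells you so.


Technique: the homogeneous substitution — scaling h and p together leaves the slope fixed — it depends only on p/h, so substitute the ratio. With the right rearrangement (exchanging the roles of the variables where needed), this also fits a Bernoulli template; the homogeneous substitution reads the structure directly.


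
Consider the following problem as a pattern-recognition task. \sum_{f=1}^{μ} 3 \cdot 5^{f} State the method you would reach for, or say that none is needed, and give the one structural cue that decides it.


Method: the geometric series formula — each term is 5 times the previous one, so the geometric-series formula applies directly.


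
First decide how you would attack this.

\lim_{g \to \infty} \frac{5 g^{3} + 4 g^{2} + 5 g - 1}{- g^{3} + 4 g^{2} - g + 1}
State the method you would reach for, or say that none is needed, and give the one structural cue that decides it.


Best approach: dominant-term comparison — divide through by the highest power of g; every lower-order term dies and the dominant terms decide the limit. Viewed as a single quotient this is an ∞/∞ form — an at-infinity application of l'Hôpital's rule would also resolve it; comparing leading growth reads the answer without differentiating.


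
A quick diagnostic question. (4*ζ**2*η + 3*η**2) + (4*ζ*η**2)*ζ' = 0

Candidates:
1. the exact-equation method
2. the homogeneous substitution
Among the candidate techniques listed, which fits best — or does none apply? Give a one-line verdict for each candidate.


Verdict: the exact-equation method — check exactness first: here it holds (4*ζ**2*η + 3*η**2, 4*ζ*η**2 have matching cross partials), so no integrating factor is needed.
- the exact-equation method: yes — fits the structure here.
- the homogeneous substitution: the slope changes under joint rescaling, failing the degree-zero test.


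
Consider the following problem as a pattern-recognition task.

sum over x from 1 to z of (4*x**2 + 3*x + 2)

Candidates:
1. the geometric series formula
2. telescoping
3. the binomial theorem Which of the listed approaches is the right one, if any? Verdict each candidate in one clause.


Best approach: no special technique — nothing telescopes and nothing is geometric; polynomial terms in x sum term by term.
- the geometric series formula — dividing successive terms gives an index-dependent quantity, not a constant.
- telescoping — writing out consecutive terms as given produces no pairwise cancellation.
- the binomial theorem — no binomial coefficients pair with matched powers.


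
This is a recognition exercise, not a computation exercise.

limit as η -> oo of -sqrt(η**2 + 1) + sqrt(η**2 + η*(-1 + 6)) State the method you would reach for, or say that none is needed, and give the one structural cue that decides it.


Diagnosis: conjugate multiplication — the ∞ − ∞ radical form is the exact trigger for the conjugate maneuver.


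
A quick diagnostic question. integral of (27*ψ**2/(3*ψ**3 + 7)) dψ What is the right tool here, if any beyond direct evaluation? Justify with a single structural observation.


Best approach: u-substitution — read it as f(3*ψ**3 + 7) times a constant multiple of d(3*ψ**3 + 7): one substitution, u = 3*ψ**3 + 7, finishes it.


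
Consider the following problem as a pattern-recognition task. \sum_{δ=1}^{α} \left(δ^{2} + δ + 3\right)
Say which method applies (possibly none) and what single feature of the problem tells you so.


Technique: no special technique — constant-multiple powers of δ with no cancellation partners and no common ratio — use the standard power-sum formulas.


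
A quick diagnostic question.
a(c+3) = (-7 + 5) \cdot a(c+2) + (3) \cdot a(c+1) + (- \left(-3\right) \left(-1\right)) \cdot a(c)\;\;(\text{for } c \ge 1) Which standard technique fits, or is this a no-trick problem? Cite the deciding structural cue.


Verdict: the characteristic-root method — linear, homogeneous, constant coefficients: solutions of the form r^c exist — find the roots of the characteristic polynomial.


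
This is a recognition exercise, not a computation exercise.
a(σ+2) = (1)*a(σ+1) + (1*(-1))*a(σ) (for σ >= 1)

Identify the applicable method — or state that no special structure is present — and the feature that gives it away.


Method: the characteristic-root method — try a geometric ansatz r^σ: constant coefficients turn the recurrence into one polynomial equation in r.


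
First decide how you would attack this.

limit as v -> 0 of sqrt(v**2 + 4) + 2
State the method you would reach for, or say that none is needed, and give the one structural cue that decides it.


Method: no special technique — no denominator vanishes and nothing blows up at 0: direct substitution is the whole computation.


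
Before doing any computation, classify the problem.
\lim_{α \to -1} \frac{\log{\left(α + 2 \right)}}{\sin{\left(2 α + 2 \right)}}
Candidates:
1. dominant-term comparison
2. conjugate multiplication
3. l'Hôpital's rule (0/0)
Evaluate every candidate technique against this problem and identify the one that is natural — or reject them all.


Diagnosis: l'Hôpital's rule (0/0) — the 0/0 form at -1 is the signature situation for l'Hôpital's rule. The standard small-argument limits would also carry it; the rule is the systematic route.
- dominant-term comparison: this limit is not decided by comparing leading-term growth at infinity.
- conjugate multiplication: no divergent radical difference is present for a conjugate pair to cancel.
- l'Hôpital's rule (0/0): applies; the problem has the shape this method handles.


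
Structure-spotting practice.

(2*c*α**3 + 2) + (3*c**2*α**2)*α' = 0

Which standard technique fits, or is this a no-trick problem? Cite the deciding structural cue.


Verdict: the exact-equation method — this form is already the differential of something: the matching mixed partials of 2*c*α**3 + 2 and 3*c**2*α**2 prove it.


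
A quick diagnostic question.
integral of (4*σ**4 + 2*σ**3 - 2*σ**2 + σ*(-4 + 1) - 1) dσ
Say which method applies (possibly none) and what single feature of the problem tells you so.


Verdict: no special technique — every term is a constant multiple of a power of σ; term-wise power-rule integration needs no preliminary transformation.


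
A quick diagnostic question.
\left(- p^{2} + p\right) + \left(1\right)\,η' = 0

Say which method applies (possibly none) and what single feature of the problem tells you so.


Technique: no special technique — the slope is a pure function of p; integrate both sides and be done.


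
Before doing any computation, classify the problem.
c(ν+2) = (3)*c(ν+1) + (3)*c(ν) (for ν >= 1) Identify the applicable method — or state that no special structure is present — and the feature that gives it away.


Method: the characteristic-root method — the recurrence treats every index alike (constant coefficients, no forcing) — precisely the regime where r^ν trials close it.


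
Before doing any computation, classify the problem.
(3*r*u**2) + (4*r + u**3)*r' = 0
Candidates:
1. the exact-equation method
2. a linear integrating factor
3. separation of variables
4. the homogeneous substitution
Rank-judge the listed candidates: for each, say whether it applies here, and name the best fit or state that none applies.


Technique: the exact-equation method — this form is already the differential of something: the matching mixed partials of 3*r*u**2 and 4*r + u**3 prove it.
- the exact-equation method: applies; the problem has the shape this method handles.
- a linear integrating factor — a nonlinear term in the unknown puts this outside the integrating-factor template.
- separation of variables — no division isolates the independent variable from the unknown.
- the homogeneous substitution: the slope changes under joint rescaling, failing the degree-zero test.


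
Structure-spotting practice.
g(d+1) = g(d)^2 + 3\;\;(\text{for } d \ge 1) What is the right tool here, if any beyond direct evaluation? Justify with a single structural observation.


Technique: no special technique — each new value is a nonlinear function of earlier ones — scaling arguments and superposition both fail.


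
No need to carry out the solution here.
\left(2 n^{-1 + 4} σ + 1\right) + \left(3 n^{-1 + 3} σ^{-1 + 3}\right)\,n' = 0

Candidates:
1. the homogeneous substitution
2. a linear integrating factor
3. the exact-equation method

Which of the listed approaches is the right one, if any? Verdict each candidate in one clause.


Technique: the exact-equation method — equality of cross partials is the green light — assemble the potential function term by term.
- the homogeneous substitution: the slope is not a function of the ratio of the variables alone.
- a linear integrating factor: the unknown enters nonlinearly (through a power, a denominator, or a transcendental function), which the linear integrating-factor recipe cannot absorb as-is — any repair would come from a preliminary substitution, not the factor.
- the exact-equation method — applicable, and directly so.


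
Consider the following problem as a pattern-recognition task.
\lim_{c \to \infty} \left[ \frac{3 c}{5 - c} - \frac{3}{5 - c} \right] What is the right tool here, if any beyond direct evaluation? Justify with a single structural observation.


Technique: dominant-term comparison — as c grows, only the highest-degree terms matter — compare leading terms and read the limit off. l'Hôpital's at-infinity variant applies to the expression viewed as a single quotient; the leading-term comparison is the direct route.


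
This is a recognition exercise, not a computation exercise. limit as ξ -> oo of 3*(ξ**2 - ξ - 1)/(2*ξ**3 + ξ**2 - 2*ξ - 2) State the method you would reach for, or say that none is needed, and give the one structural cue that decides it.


Best approach: dominant-term comparison — divide by the highest power of ξ present: lower-order terms vanish and the dominant ratio remains. Differentiating the expression as a single quotient would eventually settle it as well; matching dominant growth settles it immediately.


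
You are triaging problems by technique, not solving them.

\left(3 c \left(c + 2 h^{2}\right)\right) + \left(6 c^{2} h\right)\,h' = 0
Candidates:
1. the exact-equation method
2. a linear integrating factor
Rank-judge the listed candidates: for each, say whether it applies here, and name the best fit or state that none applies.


Method: the exact-equation method — equality of cross partials is the green light — assemble the potential function term by term.
- the exact-equation method: a fit — the right tool for this form.
- a linear integrating factor: a nonlinear term in the unknown puts this outside the integrating-factor template.


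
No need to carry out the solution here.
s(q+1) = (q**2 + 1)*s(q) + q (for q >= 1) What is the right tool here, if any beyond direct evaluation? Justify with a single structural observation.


Technique: a summation factor — one step of memory with a weight q**2 + 1 that changes as the index grows — the summation-factor construction is built for this.


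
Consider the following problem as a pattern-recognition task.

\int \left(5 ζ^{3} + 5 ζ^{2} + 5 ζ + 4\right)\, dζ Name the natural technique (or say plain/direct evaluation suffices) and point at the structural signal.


Technique: no special technique — scan for structure and find none: constant multiples of powers of ζ, integrate directly.


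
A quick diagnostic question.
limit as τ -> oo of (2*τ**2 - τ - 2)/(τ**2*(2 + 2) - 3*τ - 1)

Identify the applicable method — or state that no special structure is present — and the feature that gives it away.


Diagnosis: dominant-term comparison — at large τ only the top-degree terms survive; compare the leading terms and the limit falls out. l'Hôpital's at-infinity variant applies to the expression viewed as a single quotient; the leading-term comparison is the direct route.


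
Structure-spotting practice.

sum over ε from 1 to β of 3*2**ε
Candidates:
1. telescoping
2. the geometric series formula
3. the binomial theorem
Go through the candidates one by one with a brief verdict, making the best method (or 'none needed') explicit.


Verdict: the geometric series formula — each summand is the previous one scaled by 2; that constant multiplier is itself the geometric structure.
- telescoping — in the displayed form, no term reappears at a neighboring index to cancel against.
- the geometric series formula: applies; the problem has the shape this method handles.
- the binomial theorem — the terms lack the binomial-coefficient-weighted complementary-power pattern of an expansion.


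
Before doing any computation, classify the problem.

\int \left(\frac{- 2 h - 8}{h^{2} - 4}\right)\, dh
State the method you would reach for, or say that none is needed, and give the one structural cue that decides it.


Diagnosis: partial fractions — a proper rational integrand over the factorable h^{2} - 4: partial fractions reduce it to elementary pieces.


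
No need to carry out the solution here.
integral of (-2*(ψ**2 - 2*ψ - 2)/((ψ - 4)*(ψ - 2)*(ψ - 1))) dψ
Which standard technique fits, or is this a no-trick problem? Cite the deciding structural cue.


Verdict: partial fractions — the bottom factors while the top stays lower-degree — split into simple fractions and integrate piece by piece.


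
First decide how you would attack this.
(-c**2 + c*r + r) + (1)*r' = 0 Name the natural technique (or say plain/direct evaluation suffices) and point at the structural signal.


Technique: a linear integrating factor — the unknown enters only to the first power against a nonzero forcing term — the integrating-factor template applies directly.


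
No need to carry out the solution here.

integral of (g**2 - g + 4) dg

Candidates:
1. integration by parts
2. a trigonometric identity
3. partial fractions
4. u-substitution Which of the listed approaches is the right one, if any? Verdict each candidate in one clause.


Method: no special technique — the integrand is a sum of constant multiples of powers of g — integrate term by term.
- integration by parts — splitting off a factor buys nothing — the integrand integrates directly without parts.
- a trigonometric identity: no sine or cosine appears, so there is nothing for a trigonometric identity to act on.
- partial fractions: the expression is not a ratio of polynomials that decomposes further.
- u-substitution: no substitution does more than relabel what direct integration already handles.


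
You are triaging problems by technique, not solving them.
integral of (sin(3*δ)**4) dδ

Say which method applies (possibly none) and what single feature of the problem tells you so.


Diagnosis: a trigonometric identity — an even power like sin(3*δ)**4 flattens under the half-angle identity into first-degree cosines you can integrate directly.


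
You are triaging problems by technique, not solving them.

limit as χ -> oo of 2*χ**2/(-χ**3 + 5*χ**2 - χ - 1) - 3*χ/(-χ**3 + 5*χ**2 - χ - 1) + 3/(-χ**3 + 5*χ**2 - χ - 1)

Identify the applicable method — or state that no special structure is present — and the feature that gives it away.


Verdict: dominant-term comparison — as χ grows, only the highest-degree terms matter — compare leading terms and read the limit off. Differentiating the expression as a single quotient would eventually settle it as well; matching dominant growth settles it immediately.


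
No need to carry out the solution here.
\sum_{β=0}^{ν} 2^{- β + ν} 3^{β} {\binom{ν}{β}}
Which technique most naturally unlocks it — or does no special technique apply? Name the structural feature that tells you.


Verdict: the binomial theorem — {\binom{ν}{β}} weighting matched powers of 3 and 2 is the expanded form of (3 + 2)^ν — fold it back up.


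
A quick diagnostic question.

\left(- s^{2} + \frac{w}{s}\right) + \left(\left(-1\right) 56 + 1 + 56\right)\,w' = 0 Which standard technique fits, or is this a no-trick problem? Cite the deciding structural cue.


Diagnosis: a linear integrating factor — the unknown enters only to the first power against a nonzero forcing term — the integrating-factor template applies directly.


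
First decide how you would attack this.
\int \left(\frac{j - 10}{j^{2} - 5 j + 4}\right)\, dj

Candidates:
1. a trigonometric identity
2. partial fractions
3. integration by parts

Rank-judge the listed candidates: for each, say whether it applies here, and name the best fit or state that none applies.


Diagnosis: partial fractions — the factorization of j^{2} - 5 j + 4 is the whole battle; after it, each term is a table integral.
- a trigonometric identity: there is no trigonometric structure at all — the integrand carries no sine or cosine to rewrite.
- partial fractions — yes, a natural case for it.
- integration by parts — the integrand does not split as a nonconstant polynomial times an exp, sine, cosine of a linear argument, or logarithm — no polynomial-kernel parts product to differentiate one side of.


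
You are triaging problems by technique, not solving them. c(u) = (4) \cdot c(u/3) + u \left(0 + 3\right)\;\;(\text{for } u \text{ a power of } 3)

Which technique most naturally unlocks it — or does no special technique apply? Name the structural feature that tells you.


Best approach: the master substitution — treat m = log base 3 of u as the new clock: one recursion step advances m by one while u scales by 3.


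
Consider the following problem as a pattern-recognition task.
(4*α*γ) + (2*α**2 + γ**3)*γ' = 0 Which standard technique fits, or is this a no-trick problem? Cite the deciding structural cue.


Verdict: the exact-equation method — the mixed-partials test passes for 4*α*γ and 2*α**2 + γ**3, so a potential function exists as presented.


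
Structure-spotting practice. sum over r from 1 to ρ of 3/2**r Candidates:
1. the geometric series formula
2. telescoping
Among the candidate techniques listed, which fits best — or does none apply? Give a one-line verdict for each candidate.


Method: the geometric series formula — consecutive terms stand in a fixed index-free ratio — the geometric sum formula closes it.
- the geometric series formula: a fit — the right tool for this form.
- telescoping: the summand is not presented as a shifted difference — a telescoping rewrite may exist, but the displayed structure does not offer one.


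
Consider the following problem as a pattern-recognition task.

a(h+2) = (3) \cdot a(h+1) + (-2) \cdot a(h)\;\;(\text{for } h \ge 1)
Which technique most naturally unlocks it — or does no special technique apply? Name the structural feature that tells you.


Method: the characteristic-root method — no index-dependence in the weights and nothing inhomogeneous: classic characteristic-equation setup.


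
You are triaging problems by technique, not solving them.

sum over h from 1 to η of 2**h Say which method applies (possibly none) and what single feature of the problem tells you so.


Verdict: the geometric series formula — each term is 2 times the previous one, so the geometric-series formula applies directly.


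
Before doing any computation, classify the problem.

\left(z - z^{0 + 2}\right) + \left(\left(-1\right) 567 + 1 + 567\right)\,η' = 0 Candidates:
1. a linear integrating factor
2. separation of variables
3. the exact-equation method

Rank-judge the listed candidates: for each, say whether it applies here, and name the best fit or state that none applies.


Technique: no special technique — with η absent the equation is not coupled at all: direct integration in z.
- a linear integrating factor — the linear template holds only trivially here (the unknown is absent, so the coefficient is zero) — the method is not the natural label.
- separation of variables — separation is only trivially available — with the unknown absent from the slope this is a direct integration, not a separation problem.
- the exact-equation method — the unknown never enters the equation — exactness holds emptily, with nothing for the method to add.


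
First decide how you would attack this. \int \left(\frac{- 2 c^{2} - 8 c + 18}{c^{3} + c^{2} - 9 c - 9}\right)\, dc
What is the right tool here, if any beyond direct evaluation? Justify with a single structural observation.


Diagnosis: partial fractions — each factor of c^{3} + c^{2} - 9 c - 9 owns one elementary piece of the integrand — separate them and integrate piecewise.


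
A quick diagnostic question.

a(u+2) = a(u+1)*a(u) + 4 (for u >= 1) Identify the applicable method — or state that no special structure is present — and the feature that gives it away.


Best approach: no special technique — this one you iterate or analyze qualitatively: the nonlinearity defeats linear solution methods.


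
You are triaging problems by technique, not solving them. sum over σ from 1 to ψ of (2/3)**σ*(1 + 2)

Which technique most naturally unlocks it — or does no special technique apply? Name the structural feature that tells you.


Best approach: the geometric series formula — check a ratio of consecutive terms: it is 2/3, independent of the index, so the geometric formula closes the sum.


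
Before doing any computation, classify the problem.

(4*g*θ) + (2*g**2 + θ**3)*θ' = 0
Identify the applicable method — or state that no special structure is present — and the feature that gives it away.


Verdict: the exact-equation method — the compatibility test passes: the θ-derivative of 4*g*θ matches the g-derivative of 2*g**2 + θ**3, so integrate a potential.


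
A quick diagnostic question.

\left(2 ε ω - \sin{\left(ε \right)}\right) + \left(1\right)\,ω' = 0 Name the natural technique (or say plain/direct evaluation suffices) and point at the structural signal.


Technique: a linear integrating factor — linear in the unknown with genuine forcing: multiply through by the exponential of the integrated coefficient and the left side closes into one derivative.


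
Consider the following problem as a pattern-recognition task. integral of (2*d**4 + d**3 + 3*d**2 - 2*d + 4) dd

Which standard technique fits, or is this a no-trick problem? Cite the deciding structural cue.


Diagnosis: no special technique — every term is a constant multiple of a power of d; term-wise power-rule integration needs no preliminary transformation.


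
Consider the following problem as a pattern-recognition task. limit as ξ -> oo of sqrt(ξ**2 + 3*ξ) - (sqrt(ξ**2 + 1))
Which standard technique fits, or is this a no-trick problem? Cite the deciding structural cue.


Technique: conjugate multiplication — this difference gives up after one conjugate multiplication — the radical structure cancels against its conjugate.


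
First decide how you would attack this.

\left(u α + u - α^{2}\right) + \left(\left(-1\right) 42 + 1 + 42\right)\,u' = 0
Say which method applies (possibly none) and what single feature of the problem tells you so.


Method: a linear integrating factor — linear in the unknown with genuine forcing: multiply through by the exponential of the integrated coefficient and the left side closes into one derivative.


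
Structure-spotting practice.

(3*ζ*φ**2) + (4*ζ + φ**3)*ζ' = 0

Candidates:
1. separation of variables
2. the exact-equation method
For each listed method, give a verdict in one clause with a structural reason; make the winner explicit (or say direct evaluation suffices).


Method: the exact-equation method — the compatibility test passes: the ζ-derivative of 3*ζ*φ**2 matches the φ-derivative of 4*ζ + φ**3, so integrate a potential.
- separation of variables — no algebra isolates the independent variable on one side and the unknown on the other.
- the exact-equation method: applies; the problem has the shape this method handles.


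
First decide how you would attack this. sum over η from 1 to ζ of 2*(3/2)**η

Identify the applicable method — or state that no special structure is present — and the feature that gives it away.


Verdict: the geometric series formula — each term is 3/2 times the previous one, so the geometric-series formula applies directly.


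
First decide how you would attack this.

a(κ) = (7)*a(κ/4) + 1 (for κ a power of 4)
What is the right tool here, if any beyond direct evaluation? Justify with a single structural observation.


Diagnosis: the master substitution — the argument contracts 4-fold per step: reindex κ exponentially and solve the linear recurrence in the new index.


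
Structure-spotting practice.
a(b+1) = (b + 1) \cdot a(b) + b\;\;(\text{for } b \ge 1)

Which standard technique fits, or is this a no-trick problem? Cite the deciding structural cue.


Verdict: a summation factor — first-order, linear, moving coefficient b + 1: the discrete analogue of an integrating factor handles it.


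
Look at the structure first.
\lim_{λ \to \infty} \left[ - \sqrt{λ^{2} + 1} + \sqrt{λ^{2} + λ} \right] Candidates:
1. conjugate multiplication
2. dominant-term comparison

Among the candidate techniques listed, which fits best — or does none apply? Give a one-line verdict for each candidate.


Technique: conjugate multiplication — \sqrt{λ^{2} + λ} and \sqrt{λ^{2} + 1} both blow up, but their difference is tame once the conjugate rationalizes it.
- conjugate multiplication: applicable, and directly so.
- dominant-term comparison — this limit is not decided by comparing leading-term growth at infinity.


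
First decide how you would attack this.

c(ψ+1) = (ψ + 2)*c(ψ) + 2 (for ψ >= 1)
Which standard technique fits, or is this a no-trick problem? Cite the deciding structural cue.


Best approach: a summation factor — one-term recursion with variable weight ψ + 2 is solved by product normalization, not by root-finding.
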